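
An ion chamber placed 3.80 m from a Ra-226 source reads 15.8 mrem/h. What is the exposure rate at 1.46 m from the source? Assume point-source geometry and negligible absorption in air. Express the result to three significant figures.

By the inverse-square law, scaling from 3.80 m to 1.46 m:
(3.80/1.46)² = 6.774, so 15.8 × 6.774 = 107.0 mrem/h.

107 mrem/h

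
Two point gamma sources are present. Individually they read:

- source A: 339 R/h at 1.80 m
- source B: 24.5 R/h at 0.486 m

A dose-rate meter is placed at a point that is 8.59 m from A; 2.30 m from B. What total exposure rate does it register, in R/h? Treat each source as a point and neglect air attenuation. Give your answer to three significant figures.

16.0 R/h

Each source contributes Iᵢ·(dᵢ/rᵢ)²; contributions add.
A: 339 × (1.80/8.59)² = 14.89 R/h
B: 24.5 × (0.486/2.30)² = 1.094 R/h
Total = 14.89 + 1.094 = 15.98 R/h.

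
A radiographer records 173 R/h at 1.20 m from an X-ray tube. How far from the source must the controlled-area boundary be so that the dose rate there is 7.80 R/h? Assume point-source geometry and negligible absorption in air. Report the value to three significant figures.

5.65 m

Since intensity falls as 1/r², d₂ = d₁·√(I₁/I₂).
I₁/I₂ = 173/7.80 = 22.18, so d₂ = 1.20 × √22.18 = 5.651 m.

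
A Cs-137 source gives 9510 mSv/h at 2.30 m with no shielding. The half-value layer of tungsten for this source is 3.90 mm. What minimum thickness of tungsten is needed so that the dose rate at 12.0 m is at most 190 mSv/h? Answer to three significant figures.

At 12.0 m, distance alone gives 9510 × (2.30/12.0)² = 9510 × 0.03674 = 349.4 mSv/h.
Further attenuation needed: 349.4/190 = 1.839.
n = log₂(1.839) = 0.8789 half-value layers.
Thickness = 0.8789 × 3.90 mm = 3.428 mm.

3.43 mm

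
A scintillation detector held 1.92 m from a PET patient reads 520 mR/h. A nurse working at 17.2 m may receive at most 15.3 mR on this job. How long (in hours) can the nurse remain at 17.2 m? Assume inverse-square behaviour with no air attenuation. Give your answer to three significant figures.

By the inverse-square law, rate at 17.2 m:
520 × (1.92/17.2)² = 520 × 0.01246 = 6.479 mR/h.
Stay time = 15.3 mR ÷ 6.479 mR/h = 2.361 h.

2.36 h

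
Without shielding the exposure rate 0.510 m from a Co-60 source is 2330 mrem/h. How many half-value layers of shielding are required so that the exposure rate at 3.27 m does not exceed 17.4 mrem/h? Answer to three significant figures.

At 3.27 m, distance alone gives (0.510/3.27)² = 0.02432, so 2330 × 0.02432 = 56.67 mrem/h.
Further attenuation needed: 56.67/17.4 = 3.257.
n = log₂(3.257) = 1.704 half-value layers.

1.70 half-value layers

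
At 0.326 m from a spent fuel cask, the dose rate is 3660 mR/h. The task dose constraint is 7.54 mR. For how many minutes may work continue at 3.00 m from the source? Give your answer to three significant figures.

10.5 min

Using I₁d₁² = I₂d₂², rate at 3.00 m:
(0.326/3.00)² = 0.01181, so 3660 × 0.01181 = 43.22 mR/h.
Stay time = 7.54 mR ÷ 43.22 mR/h = 0.1745 h = 10.47 min.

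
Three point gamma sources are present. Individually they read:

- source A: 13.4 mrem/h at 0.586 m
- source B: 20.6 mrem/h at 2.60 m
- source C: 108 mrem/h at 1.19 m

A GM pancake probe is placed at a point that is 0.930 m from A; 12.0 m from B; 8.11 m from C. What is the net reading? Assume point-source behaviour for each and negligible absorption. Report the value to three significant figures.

8.61 mrem/h

Each source contributes Iᵢ·(dᵢ/rᵢ)²; contributions add.
A: 13.4 × (0.586/0.930)² = 5.320 mrem/h
B: 20.6 × (2.60/12.0)² = 0.9671 mrem/h
C: 108 × (1.19/8.11)² = 2.325 mrem/h
Total = 5.320 + 0.9671 + 2.325 = 8.612 mrem/h.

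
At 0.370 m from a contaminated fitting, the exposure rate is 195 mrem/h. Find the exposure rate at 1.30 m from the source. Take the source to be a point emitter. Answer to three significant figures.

By the inverse-square law, the rate at 1.30 m is
195 × (0.370/1.30)² = 195 × 0.08101 = 15.80 mrem/h.

15.8 mrem/h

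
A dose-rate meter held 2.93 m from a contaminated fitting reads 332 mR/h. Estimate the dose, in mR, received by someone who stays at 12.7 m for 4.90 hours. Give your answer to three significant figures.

86.6 mR

Intensity scales as (d₁/d₂)², so rate at 12.7 m:
(2.93/12.7)² = 0.05323, so 332 × 0.05323 = 17.67 mR/h.
Dose = rate × time = 17.67 mR/h × 4.900 h = 86.58 mR.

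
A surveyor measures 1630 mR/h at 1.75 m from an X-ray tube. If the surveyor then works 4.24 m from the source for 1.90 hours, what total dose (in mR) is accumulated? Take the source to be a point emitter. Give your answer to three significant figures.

528 mR

Intensity scales as (d₁/d₂)², so rate at 4.24 m:
1630 × (1.75/4.24)² = 1630 × 0.1704 = 277.8 mR/h.
Dose = rate × time = 277.8 mR/h × 1.900 h = 527.8 mR.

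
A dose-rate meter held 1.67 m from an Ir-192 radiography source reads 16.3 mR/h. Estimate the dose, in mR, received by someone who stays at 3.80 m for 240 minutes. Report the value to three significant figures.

Since intensity falls as 1/r², rate at 3.80 m:
16.3 × (1.67/3.80)² = 16.3 × 0.1931 = 3.148 mR/h.
Dose = rate × time = 3.148 mR/h × 4.000 h = 12.59 mR.

12.6 mR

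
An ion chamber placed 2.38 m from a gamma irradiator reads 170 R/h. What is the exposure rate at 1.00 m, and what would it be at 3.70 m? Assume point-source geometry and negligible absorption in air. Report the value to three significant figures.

Using I₁d₁² = I₂d₂²,
At 1.00 m: (2.38/1.00)² = 5.664, so 170 × 5.664 = 962.9 R/h
At 3.70 m: (1.00/3.70)² = 0.07305, so 962.9 × 0.07305 = 70.34 R/h.

963 R/h; 70.3 R/h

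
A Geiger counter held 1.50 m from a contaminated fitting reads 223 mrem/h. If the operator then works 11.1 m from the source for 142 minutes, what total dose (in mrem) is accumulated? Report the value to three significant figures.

9.64 mrem

Using I₁d₁² = I₂d₂², rate at 11.1 m:
223 × (1.50/11.1)² = 223 × 0.01826 = 4.072 mrem/h.
Dose = rate × time = 4.072 mrem/h × 2.367 h = 9.638 mrem.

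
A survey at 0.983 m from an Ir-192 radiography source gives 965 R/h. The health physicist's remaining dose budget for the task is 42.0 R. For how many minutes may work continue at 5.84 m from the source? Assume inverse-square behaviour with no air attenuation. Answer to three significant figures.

92.2 min

Applying the 1/r² law, rate at 5.84 m:
965 × (0.983/5.84)² = 965 × 0.02833 = 27.34 R/h.
Stay time = 42.0 R ÷ 27.34 R/h = 1.536 h = 92.16 min.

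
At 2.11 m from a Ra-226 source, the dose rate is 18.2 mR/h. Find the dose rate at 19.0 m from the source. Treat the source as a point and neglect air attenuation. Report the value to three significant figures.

Using I₁d₁² = I₂d₂², the rate at 19.0 m is
18.2 × (2.11/19.0)² = 18.2 × 0.01233 = 0.2244 mR/h.

0.224 mR/h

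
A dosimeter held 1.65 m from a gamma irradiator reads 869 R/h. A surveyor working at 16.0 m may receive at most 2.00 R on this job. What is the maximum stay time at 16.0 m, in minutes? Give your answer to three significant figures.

Applying the 1/r² law, rate at 16.0 m:
(1.65/16.0)² = 0.01063, so 869 × 0.01063 = 9.237 R/h.
Stay time = 2.00 R ÷ 9.237 R/h = 0.2165 h = 12.99 min.

13.0 min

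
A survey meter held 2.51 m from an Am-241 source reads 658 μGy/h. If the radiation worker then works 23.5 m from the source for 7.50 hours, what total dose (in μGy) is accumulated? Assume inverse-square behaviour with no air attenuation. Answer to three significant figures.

56.3 μGy

Intensity scales as (d₁/d₂)², so rate at 23.5 m:
(2.51/23.5)² = 0.01141, so 658 × 0.01141 = 7.508 μGy/h.
Dose = rate × time = 7.508 μGy/h × 7.500 h = 56.31 μGy.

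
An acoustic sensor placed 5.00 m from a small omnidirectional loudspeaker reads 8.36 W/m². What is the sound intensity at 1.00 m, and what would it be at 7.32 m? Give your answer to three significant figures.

209 W/m²; 3.90 W/m²

Intensity scales as (d₁/d₂)², so
At 1.00 m: (5.00/1.00)² = 25.00, so 8.36 × 25.00 = 209.0 W/m²
At 7.32 m: 209.0 × (1.00/7.32)² = 209.0 × 0.01866 = 3.900 W/m².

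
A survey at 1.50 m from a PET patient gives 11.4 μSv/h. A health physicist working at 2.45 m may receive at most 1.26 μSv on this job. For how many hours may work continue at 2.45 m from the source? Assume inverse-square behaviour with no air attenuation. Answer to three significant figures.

Intensity scales as (d₁/d₂)², so rate at 2.45 m:
(1.50/2.45)² = 0.3748, so 11.4 × 0.3748 = 4.273 μSv/h.
Stay time = 1.26 μSv ÷ 4.273 μSv/h = 0.2949 h.

0.295 h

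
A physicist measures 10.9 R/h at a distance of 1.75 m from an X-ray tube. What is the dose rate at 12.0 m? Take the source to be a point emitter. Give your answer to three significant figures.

Intensity scales as (d₁/d₂)², so the rate at 12.0 m is
10.9 × (1.75/12.0)² = 10.9 × 0.02127 = 0.2318 R/h.

0.232 R/h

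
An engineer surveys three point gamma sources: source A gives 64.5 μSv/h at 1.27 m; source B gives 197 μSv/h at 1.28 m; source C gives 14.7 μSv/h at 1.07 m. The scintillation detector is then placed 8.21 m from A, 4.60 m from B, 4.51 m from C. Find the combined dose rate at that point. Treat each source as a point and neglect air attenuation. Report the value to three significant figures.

17.6 μSv/h

By superposition, sum each source's inverse-square contribution:
A: 64.5 × (1.27/8.21)² = 1.543 μSv/h
B: 197 × (1.28/4.60)² = 15.25 μSv/h
C: 14.7 × (1.07/4.51)² = 0.8274 μSv/h
Total = 1.543 + 15.25 + 0.8274 = 17.62 μSv/h.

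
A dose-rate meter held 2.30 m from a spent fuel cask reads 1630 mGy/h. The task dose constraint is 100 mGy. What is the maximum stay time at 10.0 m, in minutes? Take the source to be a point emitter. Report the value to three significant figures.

69.6 min

By the inverse-square law, rate at 10.0 m:
1630 × (2.30/10.0)² = 1630 × 0.05290 = 86.23 mGy/h.
Stay time = 100 mGy ÷ 86.23 mGy/h = 1.160 h = 69.60 min.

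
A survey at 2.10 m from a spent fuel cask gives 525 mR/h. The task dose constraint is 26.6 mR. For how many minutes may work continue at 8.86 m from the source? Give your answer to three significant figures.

Since intensity falls as 1/r², rate at 8.86 m:
(2.10/8.86)² = 0.05618, so 525 × 0.05618 = 29.49 mR/h.
Stay time = 26.6 mR ÷ 29.49 mR/h = 0.9020 h = 54.12 min.

54.1 min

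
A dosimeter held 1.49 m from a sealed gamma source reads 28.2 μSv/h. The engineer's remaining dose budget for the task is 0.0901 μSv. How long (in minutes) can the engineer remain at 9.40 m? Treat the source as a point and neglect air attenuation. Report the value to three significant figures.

Intensity scales as (d₁/d₂)², so rate at 9.40 m:
(1.49/9.40)² = 0.02513, so 28.2 × 0.02513 = 0.7087 μSv/h.
Stay time = 0.0901 μSv ÷ 0.7087 μSv/h = 0.1271 h = 7.626 min.

7.63 min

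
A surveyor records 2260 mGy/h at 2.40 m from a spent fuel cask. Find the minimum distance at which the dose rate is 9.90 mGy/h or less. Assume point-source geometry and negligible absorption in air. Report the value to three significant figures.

By the inverse-square law, d₂ = d₁·√(I₁/I₂).
I₁/I₂ = 2260/9.90 = 228.3, so d₂ = 2.40 × √228.3 = 36.26 m.

36.3 m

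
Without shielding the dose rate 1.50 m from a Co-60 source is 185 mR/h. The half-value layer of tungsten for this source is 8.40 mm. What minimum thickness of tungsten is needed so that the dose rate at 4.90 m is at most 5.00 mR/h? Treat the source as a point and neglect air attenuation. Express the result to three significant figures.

15.1 mm

At 4.90 m, distance alone gives 185 × (1.50/4.90)² = 185 × 0.09371 = 17.34 mR/h.
Further attenuation needed: 17.34/5.00 = 3.468.
n = log₂(3.468) = 1.794 half-value layers.
Thickness = 1.794 × 8.40 mm = 15.07 mm.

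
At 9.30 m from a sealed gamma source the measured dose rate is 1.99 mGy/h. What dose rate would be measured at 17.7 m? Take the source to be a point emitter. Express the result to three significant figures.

0.549 mGy/h

Using I₁d₁² = I₂d₂², scaling from 9.30 m to 17.7 m:
1.99 × (9.30/17.7)² = 1.99 × 0.2761 = 0.5494 mGy/h.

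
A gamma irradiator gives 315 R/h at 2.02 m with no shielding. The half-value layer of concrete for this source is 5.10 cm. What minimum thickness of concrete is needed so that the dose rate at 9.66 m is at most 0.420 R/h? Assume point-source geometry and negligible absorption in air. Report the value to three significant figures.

At 9.66 m, distance alone gives 315 × (2.02/9.66)² = 315 × 0.04373 = 13.77 R/h.
Further attenuation needed: 13.77/0.420 = 32.79.
n = log₂(32.79) = 5.035 half-value layers.
Thickness = 5.035 × 5.10 cm = 25.68 cm.

25.7 cm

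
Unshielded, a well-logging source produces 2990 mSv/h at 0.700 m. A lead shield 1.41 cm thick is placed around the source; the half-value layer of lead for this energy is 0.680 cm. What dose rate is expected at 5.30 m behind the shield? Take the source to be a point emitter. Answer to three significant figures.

12.4 mSv/h

Distance alone: (0.700/5.30)² = 0.01744, so 2990 × 0.01744 = 52.15 mSv/h.
Shield: 1.41/0.680 = 2.074 half-value layers → attenuation 2^(−2.074) = 0.2375.
Combined: 52.15 × 0.2375 = 12.39 mSv/h.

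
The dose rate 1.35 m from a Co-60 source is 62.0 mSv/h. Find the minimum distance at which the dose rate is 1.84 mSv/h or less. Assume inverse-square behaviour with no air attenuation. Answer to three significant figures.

7.84 m

Using I₁d₁² = I₂d₂², d₂ = d₁·√(I₁/I₂).
I₁/I₂ = 62.0/1.84 = 33.70, so d₂ = 1.35 × √33.70 = 7.837 m.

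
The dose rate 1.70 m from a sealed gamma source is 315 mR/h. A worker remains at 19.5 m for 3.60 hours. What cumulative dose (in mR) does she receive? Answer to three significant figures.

Using I₁d₁² = I₂d₂², rate at 19.5 m:
(1.70/19.5)² = 0.007600, so 315 × 0.007600 = 2.394 mR/h.
Dose = rate × time = 2.394 mR/h × 3.600 h = 8.618 mR.

8.62 mR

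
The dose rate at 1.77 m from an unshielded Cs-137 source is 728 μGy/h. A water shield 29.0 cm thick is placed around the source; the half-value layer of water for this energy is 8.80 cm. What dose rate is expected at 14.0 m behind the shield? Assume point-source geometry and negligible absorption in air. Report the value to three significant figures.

1.19 μGy/h

Distance alone: 728 × (1.77/14.0)² = 728 × 0.01598 = 11.63 μGy/h.
Shield: 29.0/8.80 = 3.295 half-value layers → attenuation 2^(−3.295) = 0.1019.
Combined: 11.63 × 0.1019 = 1.185 μGy/h.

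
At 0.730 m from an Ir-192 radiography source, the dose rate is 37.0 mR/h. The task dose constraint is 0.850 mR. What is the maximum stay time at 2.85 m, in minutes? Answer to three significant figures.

Intensity scales as (d₁/d₂)², so rate at 2.85 m:
(0.730/2.85)² = 0.06561, so 37.0 × 0.06561 = 2.428 mR/h.
Stay time = 0.850 mR ÷ 2.428 mR/h = 0.3501 h = 21.01 min.

21.0 min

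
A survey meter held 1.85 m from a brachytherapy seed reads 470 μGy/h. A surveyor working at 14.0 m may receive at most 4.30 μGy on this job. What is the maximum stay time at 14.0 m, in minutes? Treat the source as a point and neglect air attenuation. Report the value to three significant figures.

31.4 min

Applying the 1/r² law, rate at 14.0 m:
(1.85/14.0)² = 0.01746, so 470 × 0.01746 = 8.206 μGy/h.
Stay time = 4.30 μGy ÷ 8.206 μGy/h = 0.5240 h = 31.44 min.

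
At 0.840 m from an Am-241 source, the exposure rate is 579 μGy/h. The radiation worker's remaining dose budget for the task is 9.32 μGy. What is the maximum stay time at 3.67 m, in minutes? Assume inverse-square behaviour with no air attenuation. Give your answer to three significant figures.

18.4 min

Using I₁d₁² = I₂d₂², rate at 3.67 m:
579 × (0.840/3.67)² = 579 × 0.05239 = 30.33 μGy/h.
Stay time = 9.32 μGy ÷ 30.33 μGy/h = 0.3073 h = 18.44 min.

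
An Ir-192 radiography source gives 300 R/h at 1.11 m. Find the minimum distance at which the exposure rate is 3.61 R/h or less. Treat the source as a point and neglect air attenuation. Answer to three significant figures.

10.1 m

Applying the 1/r² law, d₂ = d₁·√(I₁/I₂).
I₁/I₂ = 300/3.61 = 83.10, so d₂ = 1.11 × √83.10 = 10.12 m.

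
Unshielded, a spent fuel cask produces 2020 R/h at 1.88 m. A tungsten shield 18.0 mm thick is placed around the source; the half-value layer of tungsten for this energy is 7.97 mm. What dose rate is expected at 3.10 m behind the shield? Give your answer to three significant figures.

155 R/h

Distance alone: 2020 × (1.88/3.10)² = 2020 × 0.3678 = 743.0 R/h.
Shield: 18.0/7.97 = 2.258 half-value layers → attenuation 2^(−2.258) = 0.2091.
Combined: 743.0 × 0.2091 = 155.4 R/h.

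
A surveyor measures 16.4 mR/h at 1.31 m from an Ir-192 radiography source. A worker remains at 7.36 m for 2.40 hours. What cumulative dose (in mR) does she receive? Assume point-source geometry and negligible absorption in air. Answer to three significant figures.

By the inverse-square law, rate at 7.36 m:
(1.31/7.36)² = 0.03168, so 16.4 × 0.03168 = 0.5196 mR/h.
Dose = rate × time = 0.5196 mR/h × 2.400 h = 1.247 mR.

1.25 mR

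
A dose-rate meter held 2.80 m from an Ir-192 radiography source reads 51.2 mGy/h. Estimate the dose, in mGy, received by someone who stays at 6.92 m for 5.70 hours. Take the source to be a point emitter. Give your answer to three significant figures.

47.8 mGy

Intensity scales as (d₁/d₂)², so rate at 6.92 m:
51.2 × (2.80/6.92)² = 51.2 × 0.1637 = 8.381 mGy/h.
Dose = rate × time = 8.381 mGy/h × 5.700 h = 47.77 mGy.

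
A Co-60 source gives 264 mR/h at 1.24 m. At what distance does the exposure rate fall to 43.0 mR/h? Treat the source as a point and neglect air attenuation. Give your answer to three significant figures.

Using I₁d₁² = I₂d₂², d₂ = d₁·√(I₁/I₂).
I₁/I₂ = 264/43.0 = 6.140, so d₂ = 1.24 × √6.140 = 3.073 m.

3.07 m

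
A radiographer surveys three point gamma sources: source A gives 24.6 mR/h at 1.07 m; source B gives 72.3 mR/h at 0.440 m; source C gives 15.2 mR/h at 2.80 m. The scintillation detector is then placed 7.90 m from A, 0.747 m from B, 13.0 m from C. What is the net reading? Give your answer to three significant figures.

By superposition, sum each source's inverse-square contribution:
A: 24.6 × (1.07/7.90)² = 0.4513 mR/h
B: 72.3 × (0.440/0.747)² = 25.08 mR/h
C: 15.2 × (2.80/13.0)² = 0.7051 mR/h
Total = 0.4513 + 25.08 + 0.7051 = 26.24 mR/h.

26.2 mR/h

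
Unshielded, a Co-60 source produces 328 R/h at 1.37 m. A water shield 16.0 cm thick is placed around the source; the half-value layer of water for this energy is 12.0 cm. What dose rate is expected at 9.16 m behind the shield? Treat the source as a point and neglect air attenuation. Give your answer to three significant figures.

2.91 R/h

Distance alone: (1.37/9.16)² = 0.02237, so 328 × 0.02237 = 7.337 R/h.
Shield: 16.0/12.0 = 1.333 half-value layers → attenuation 2^(−1.333) = 0.3969.
Combined: 7.337 × 0.3969 = 2.912 R/h.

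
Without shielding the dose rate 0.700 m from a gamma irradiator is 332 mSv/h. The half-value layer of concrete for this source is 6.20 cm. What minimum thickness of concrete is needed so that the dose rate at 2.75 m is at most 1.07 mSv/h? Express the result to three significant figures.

26.8 cm

At 2.75 m, distance alone gives 332 × (0.700/2.75)² = 332 × 0.06479 = 21.51 mSv/h.
Further attenuation needed: 21.51/1.07 = 20.10.
n = log₂(20.10) = 4.329 half-value layers.
Thickness = 4.329 × 6.20 cm = 26.84 cm.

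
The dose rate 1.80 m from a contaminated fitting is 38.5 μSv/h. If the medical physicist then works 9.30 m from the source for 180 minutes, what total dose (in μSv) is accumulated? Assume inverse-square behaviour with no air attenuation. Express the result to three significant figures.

Intensity scales as (d₁/d₂)², so rate at 9.30 m:
38.5 × (1.80/9.30)² = 38.5 × 0.03746 = 1.442 μSv/h.
Dose = rate × time = 1.442 μSv/h × 3.000 h = 4.326 μSv.

4.33 μSv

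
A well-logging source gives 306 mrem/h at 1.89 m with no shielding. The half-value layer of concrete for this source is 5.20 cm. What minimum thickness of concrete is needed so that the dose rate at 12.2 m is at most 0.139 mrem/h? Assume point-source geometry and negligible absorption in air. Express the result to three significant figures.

At 12.2 m, distance alone gives (1.89/12.2)² = 0.02400, so 306 × 0.02400 = 7.344 mrem/h.
Further attenuation needed: 7.344/0.139 = 52.83.
n = log₂(52.83) = 5.723 half-value layers.
Thickness = 5.723 × 5.20 cm = 29.76 cm.

29.8 cm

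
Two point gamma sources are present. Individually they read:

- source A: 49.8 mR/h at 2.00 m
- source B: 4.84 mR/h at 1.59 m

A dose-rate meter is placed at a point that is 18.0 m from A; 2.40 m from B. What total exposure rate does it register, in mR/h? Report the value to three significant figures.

By superposition, sum each source's inverse-square contribution:
A: 49.8 × (2.00/18.0)² = 0.6148 mR/h
B: 4.84 × (1.59/2.40)² = 2.124 mR/h
Total = 0.6148 + 2.124 = 2.739 mR/h.

2.74 mR/h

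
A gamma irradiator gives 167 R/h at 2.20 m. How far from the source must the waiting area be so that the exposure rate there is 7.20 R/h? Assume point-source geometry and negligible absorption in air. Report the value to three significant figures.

10.6 m

Intensity scales as (d₁/d₂)², so d₂ = d₁·√(I₁/I₂).
I₁/I₂ = 167/7.20 = 23.19, so d₂ = 2.20 × √23.19 = 10.59 m.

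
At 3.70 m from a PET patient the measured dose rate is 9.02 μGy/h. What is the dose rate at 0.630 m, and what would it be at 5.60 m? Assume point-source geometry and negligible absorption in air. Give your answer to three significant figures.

Using I₁d₁² = I₂d₂²,
At 0.630 m: (3.70/0.630)² = 34.49, so 9.02 × 34.49 = 311.1 μGy/h
At 5.60 m: 311.1 × (0.630/5.60)² = 311.1 × 0.01266 = 3.939 μGy/h.

311 μGy/h; 3.94 μGy/h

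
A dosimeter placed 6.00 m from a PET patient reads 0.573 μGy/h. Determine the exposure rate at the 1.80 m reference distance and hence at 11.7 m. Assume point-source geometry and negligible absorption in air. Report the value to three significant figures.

Since intensity falls as 1/r²,
At 1.80 m: (6.00/1.80)² = 11.11, so 0.573 × 11.11 = 6.366 μGy/h
At 11.7 m: (1.80/11.7)² = 0.02367, so 6.366 × 0.02367 = 0.1507 μGy/h.

6.37 μGy/h; 0.151 μGy/h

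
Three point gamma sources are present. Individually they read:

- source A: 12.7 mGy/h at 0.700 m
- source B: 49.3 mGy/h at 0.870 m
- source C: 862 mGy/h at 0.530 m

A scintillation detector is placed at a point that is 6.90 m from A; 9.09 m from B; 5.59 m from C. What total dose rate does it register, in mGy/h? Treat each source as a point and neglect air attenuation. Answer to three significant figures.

8.33 mGy/h

By superposition, sum each source's inverse-square contribution:
A: 12.7 × (0.700/6.90)² = 0.1307 mGy/h
B: 49.3 × (0.870/9.09)² = 0.4516 mGy/h
C: 862 × (0.530/5.59)² = 7.749 mGy/h
Total = 0.1307 + 0.4516 + 7.749 = 8.331 mGy/h.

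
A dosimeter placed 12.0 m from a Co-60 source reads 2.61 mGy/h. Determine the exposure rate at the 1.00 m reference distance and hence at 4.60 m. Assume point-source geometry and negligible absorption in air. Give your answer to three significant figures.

By the inverse-square law,
At 1.00 m: (12.0/1.00)² = 144.0, so 2.61 × 144.0 = 375.8 mGy/h
At 4.60 m: (1.00/4.60)² = 0.04726, so 375.8 × 0.04726 = 17.76 mGy/h.

376 mGy/h; 17.8 mGy/h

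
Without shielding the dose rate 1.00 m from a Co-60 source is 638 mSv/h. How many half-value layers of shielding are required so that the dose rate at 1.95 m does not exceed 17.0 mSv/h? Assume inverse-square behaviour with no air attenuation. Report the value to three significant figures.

At 1.95 m, distance alone gives (1.00/1.95)² = 0.2630, so 638 × 0.2630 = 167.8 mSv/h.
Further attenuation needed: 167.8/17.0 = 9.871.
n = log₂(9.871) = 3.303 half-value layers.

3.30 half-value layers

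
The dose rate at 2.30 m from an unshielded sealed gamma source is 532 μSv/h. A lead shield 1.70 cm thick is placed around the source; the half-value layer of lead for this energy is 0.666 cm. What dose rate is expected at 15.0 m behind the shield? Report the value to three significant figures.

2.13 μSv/h

Distance alone: 532 × (2.30/15.0)² = 532 × 0.02351 = 12.51 μSv/h.
Shield: 1.70/0.666 = 2.553 half-value layers → attenuation 2^(−2.553) = 0.1704.
Combined: 12.51 × 0.1704 = 2.132 μSv/h.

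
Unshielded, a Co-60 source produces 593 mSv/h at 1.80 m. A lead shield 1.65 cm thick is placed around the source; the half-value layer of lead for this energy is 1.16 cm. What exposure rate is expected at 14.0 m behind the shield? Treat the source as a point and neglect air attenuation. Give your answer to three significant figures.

Distance alone: 593 × (1.80/14.0)² = 593 × 0.01653 = 9.802 mSv/h.
Shield: 1.65/1.16 = 1.422 half-value layers → attenuation 2^(−1.422) = 0.3732.
Combined: 9.802 × 0.3732 = 3.658 mSv/h.

3.66 mSv/h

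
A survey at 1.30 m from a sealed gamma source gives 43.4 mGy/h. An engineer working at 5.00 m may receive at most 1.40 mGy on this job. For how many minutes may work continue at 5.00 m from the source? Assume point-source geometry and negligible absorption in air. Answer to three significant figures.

28.6 min

By the inverse-square law, rate at 5.00 m:
43.4 × (1.30/5.00)² = 43.4 × 0.06760 = 2.934 mGy/h.
Stay time = 1.40 mGy ÷ 2.934 mGy/h = 0.4772 h = 28.63 min.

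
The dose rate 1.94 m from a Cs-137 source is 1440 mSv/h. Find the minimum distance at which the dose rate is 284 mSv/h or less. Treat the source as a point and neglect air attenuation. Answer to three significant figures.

Applying the 1/r² law, d₂ = d₁·√(I₁/I₂).
I₁/I₂ = 1440/284 = 5.070, so d₂ = 1.94 × √5.070 = 4.368 m.

4.37 m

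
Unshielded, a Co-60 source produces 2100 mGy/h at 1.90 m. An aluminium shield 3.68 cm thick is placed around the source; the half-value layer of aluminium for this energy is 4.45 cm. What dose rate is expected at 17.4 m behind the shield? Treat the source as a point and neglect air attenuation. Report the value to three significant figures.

Distance alone: 2100 × (1.90/17.4)² = 2100 × 0.01192 = 25.03 mGy/h.
Shield: 3.68/4.45 = 0.8270 half-value layers → attenuation 2^(−0.8270) = 0.5637.
Combined: 25.03 × 0.5637 = 14.11 mGy/h.

14.1 mGy/h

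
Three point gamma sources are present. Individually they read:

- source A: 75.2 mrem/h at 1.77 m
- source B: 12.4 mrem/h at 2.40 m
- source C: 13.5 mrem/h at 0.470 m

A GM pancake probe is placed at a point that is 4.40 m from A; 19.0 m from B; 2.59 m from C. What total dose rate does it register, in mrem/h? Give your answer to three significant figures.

Each source contributes Iᵢ·(dᵢ/rᵢ)²; contributions add.
A: 75.2 × (1.77/4.40)² = 12.17 mrem/h
B: 12.4 × (2.40/19.0)² = 0.1979 mrem/h
C: 13.5 × (0.470/2.59)² = 0.4446 mrem/h
Total = 12.17 + 0.1979 + 0.4446 = 12.81 mrem/h.

12.8 mrem/h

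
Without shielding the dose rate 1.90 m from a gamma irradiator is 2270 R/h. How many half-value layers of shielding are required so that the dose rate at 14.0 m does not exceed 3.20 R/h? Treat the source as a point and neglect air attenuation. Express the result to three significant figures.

3.71 half-value layers

At 14.0 m, distance alone gives (1.90/14.0)² = 0.01842, so 2270 × 0.01842 = 41.81 R/h.
Further attenuation needed: 41.81/3.20 = 13.07.
n = log₂(13.07) = 3.708 half-value layers.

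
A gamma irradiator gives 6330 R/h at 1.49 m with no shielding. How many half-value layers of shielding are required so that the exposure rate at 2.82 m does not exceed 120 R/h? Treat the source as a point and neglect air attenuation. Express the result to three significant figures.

3.88 half-value layers

At 2.82 m, distance alone gives 6330 × (1.49/2.82)² = 6330 × 0.2792 = 1767 R/h.
Further attenuation needed: 1767/120 = 14.72.
n = log₂(14.72) = 3.880 half-value layers.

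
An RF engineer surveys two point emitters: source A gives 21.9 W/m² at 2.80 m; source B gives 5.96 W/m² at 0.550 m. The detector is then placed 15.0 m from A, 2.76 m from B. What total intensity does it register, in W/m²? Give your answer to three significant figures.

1.00 W/m²

By superposition, sum each source's inverse-square contribution:
A: 21.9 × (2.80/15.0)² = 0.7631 W/m²
B: 5.96 × (0.550/2.76)² = 0.2367 W/m²
Total = 0.7631 + 0.2367 = 0.9998 W/m².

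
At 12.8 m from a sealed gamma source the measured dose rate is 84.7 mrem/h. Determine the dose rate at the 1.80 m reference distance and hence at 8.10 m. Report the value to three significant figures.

Intensity scales as (d₁/d₂)², so
At 1.80 m: (12.8/1.80)² = 50.57, so 84.7 × 50.57 = 4283 mrem/h
At 8.10 m: (1.80/8.10)² = 0.04938, so 4283 × 0.04938 = 211.5 mrem/h.

4280 mrem/h; 212 mrem/h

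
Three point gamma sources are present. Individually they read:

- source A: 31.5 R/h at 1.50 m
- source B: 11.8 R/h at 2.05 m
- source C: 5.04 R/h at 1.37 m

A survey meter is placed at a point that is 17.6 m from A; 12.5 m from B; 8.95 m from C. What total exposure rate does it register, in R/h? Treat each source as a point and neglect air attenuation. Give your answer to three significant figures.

0.664 R/h

Each source contributes Iᵢ·(dᵢ/rᵢ)²; contributions add.
A: 31.5 × (1.50/17.6)² = 0.2288 R/h
B: 11.8 × (2.05/12.5)² = 0.3174 R/h
C: 5.04 × (1.37/8.95)² = 0.1181 R/h
Total = 0.2288 + 0.3174 + 0.1181 = 0.6643 R/h.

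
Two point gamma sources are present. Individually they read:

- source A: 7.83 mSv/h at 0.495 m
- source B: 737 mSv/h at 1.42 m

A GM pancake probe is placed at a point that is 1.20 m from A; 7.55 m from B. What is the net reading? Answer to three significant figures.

By superposition, sum each source's inverse-square contribution:
A: 7.83 × (0.495/1.20)² = 1.332 mSv/h
B: 737 × (1.42/7.55)² = 26.07 mSv/h
Total = 1.332 + 26.07 = 27.40 mSv/h.

27.4 mSv/h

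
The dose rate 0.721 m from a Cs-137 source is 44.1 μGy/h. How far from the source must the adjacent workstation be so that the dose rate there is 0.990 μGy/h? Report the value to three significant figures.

Since intensity falls as 1/r², d₂ = d₁·√(I₁/I₂).
I₁/I₂ = 44.1/0.990 = 44.55, so d₂ = 0.721 × √44.55 = 4.812 m.

4.81 m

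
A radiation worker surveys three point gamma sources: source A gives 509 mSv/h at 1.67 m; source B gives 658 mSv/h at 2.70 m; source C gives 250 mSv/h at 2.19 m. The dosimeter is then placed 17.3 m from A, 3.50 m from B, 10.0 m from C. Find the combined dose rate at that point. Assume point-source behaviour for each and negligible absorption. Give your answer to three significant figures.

Each source contributes Iᵢ·(dᵢ/rᵢ)²; contributions add.
A: 509 × (1.67/17.3)² = 4.743 mSv/h
B: 658 × (2.70/3.50)² = 391.6 mSv/h
C: 250 × (2.19/10.0)² = 11.99 mSv/h
Total = 4.743 + 391.6 + 11.99 = 408.3 mSv/h.

408 mSv/h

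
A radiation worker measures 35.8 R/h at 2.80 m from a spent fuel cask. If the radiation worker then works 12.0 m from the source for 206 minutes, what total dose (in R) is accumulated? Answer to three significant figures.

Using I₁d₁² = I₂d₂², rate at 12.0 m:
35.8 × (2.80/12.0)² = 35.8 × 0.05444 = 1.949 R/h.
Dose = rate × time = 1.949 R/h × 3.433 h = 6.691 R.

6.69 R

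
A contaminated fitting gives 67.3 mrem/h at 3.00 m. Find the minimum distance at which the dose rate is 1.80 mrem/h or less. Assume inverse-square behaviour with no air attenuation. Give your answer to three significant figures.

Using I₁d₁² = I₂d₂², d₂ = d₁·√(I₁/I₂).
I₁/I₂ = 67.3/1.80 = 37.39, so d₂ = 3.00 × √37.39 = 18.34 m.

18.3 m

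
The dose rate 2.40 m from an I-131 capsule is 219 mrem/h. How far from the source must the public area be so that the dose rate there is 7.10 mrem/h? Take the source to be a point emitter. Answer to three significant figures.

By the inverse-square law, d₂ = d₁·√(I₁/I₂).
I₁/I₂ = 219/7.10 = 30.85, so d₂ = 2.40 × √30.85 = 13.33 m.

13.3 m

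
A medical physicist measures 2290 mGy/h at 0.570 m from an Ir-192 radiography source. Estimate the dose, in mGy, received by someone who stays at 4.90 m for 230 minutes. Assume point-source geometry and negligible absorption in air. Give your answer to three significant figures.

119 mGy

Intensity scales as (d₁/d₂)², so rate at 4.90 m:
(0.570/4.90)² = 0.01353, so 2290 × 0.01353 = 30.98 mGy/h.
Dose = rate × time = 30.98 mGy/h × 3.833 h = 118.7 mGy.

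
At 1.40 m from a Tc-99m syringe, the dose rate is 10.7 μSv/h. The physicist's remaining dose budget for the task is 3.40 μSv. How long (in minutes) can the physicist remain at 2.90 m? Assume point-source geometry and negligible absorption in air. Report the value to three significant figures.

By the inverse-square law, rate at 2.90 m:
(1.40/2.90)² = 0.2331, so 10.7 × 0.2331 = 2.494 μSv/h.
Stay time = 3.40 μSv ÷ 2.494 μSv/h = 1.363 h = 81.78 min.

81.8 min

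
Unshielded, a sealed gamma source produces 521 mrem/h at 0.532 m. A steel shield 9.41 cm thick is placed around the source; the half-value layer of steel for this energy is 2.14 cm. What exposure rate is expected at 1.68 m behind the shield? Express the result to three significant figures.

2.48 mrem/h

Distance alone: 521 × (0.532/1.68)² = 521 × 0.1003 = 52.26 mrem/h.
Shield: 9.41/2.14 = 4.397 half-value layers → attenuation 2^(−4.397) = 0.04746.
Combined: 52.26 × 0.04746 = 2.480 mrem/h.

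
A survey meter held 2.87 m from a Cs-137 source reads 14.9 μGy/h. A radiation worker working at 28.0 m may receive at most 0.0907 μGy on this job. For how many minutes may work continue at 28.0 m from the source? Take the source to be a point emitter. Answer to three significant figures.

34.8 min

Using I₁d₁² = I₂d₂², rate at 28.0 m:
(2.87/28.0)² = 0.01051, so 14.9 × 0.01051 = 0.1566 μGy/h.
Stay time = 0.0907 μGy ÷ 0.1566 μGy/h = 0.5792 h = 34.75 min.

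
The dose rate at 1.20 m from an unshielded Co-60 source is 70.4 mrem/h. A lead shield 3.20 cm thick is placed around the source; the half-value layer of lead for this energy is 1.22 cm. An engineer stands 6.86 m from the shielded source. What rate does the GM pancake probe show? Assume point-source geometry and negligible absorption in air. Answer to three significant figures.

Distance alone: (1.20/6.86)² = 0.03060, so 70.4 × 0.03060 = 2.154 mrem/h.
Shield: 3.20/1.22 = 2.623 half-value layers → attenuation 2^(−2.623) = 0.1623.
Combined: 2.154 × 0.1623 = 0.3496 mrem/h.

0.350 mrem/h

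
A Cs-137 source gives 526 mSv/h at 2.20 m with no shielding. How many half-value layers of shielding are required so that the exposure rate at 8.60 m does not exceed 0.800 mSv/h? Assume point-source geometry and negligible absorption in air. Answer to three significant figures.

At 8.60 m, distance alone gives (2.20/8.60)² = 0.06544, so 526 × 0.06544 = 34.42 mSv/h.
Further attenuation needed: 34.42/0.800 = 43.02.
n = log₂(43.02) = 5.427 half-value layers.

5.43 half-value layers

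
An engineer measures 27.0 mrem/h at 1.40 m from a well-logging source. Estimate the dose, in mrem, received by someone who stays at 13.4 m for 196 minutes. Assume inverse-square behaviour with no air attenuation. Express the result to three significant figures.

Applying the 1/r² law, rate at 13.4 m:
27.0 × (1.40/13.4)² = 27.0 × 0.01092 = 0.2948 mrem/h.
Dose = rate × time = 0.2948 mrem/h × 3.267 h = 0.9631 mrem.

0.963 mrem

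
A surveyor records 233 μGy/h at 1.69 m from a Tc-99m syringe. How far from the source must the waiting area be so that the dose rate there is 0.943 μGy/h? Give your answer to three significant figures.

26.6 m

Applying the 1/r² law, d₂ = d₁·√(I₁/I₂).
I₁/I₂ = 233/0.943 = 247.1, so d₂ = 1.69 × √247.1 = 26.57 m.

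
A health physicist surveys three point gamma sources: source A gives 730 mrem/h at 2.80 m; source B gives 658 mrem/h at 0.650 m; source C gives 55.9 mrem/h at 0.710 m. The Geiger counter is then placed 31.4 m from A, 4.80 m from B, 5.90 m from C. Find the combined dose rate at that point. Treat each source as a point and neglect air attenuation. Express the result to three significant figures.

18.7 mrem/h

Each source contributes Iᵢ·(dᵢ/rᵢ)²; contributions add.
A: 730 × (2.80/31.4)² = 5.805 mrem/h
B: 658 × (0.650/4.80)² = 12.07 mrem/h
C: 55.9 × (0.710/5.90)² = 0.8095 mrem/h
Total = 5.805 + 12.07 + 0.8095 = 18.68 mrem/h.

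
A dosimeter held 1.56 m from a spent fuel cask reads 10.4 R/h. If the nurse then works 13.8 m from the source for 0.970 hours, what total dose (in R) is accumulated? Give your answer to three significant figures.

Since intensity falls as 1/r², rate at 13.8 m:
(1.56/13.8)² = 0.01278, so 10.4 × 0.01278 = 0.1329 R/h.
Dose = rate × time = 0.1329 R/h × 0.9700 h = 0.1289 R.

0.129 R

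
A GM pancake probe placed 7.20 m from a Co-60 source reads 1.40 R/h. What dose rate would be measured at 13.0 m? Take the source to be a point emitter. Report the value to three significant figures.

0.429 R/h

By the inverse-square law, scaling from 7.20 m to 13.0 m:
(7.20/13.0)² = 0.3067, so 1.40 × 0.3067 = 0.4294 R/h.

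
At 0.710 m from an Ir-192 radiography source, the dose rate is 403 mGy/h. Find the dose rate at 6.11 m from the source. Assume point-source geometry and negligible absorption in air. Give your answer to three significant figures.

5.44 mGy/h

By the inverse-square law, the rate at 6.11 m is
(0.710/6.11)² = 0.01350, so 403 × 0.01350 = 5.441 mGy/h.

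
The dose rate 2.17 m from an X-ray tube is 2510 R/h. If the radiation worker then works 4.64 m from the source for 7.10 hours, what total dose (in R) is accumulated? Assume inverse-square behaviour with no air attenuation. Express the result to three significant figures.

3900 R

By the inverse-square law, rate at 4.64 m:
2510 × (2.17/4.64)² = 2510 × 0.2187 = 548.9 R/h.
Dose = rate × time = 548.9 R/h × 7.100 h = 3897 R.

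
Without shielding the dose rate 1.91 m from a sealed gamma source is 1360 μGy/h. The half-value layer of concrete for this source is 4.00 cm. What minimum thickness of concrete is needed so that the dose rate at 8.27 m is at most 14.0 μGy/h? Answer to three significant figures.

9.49 cm

At 8.27 m, distance alone gives 1360 × (1.91/8.27)² = 1360 × 0.05334 = 72.54 μGy/h.
Further attenuation needed: 72.54/14.0 = 5.181.
n = log₂(5.181) = 2.373 half-value layers.
Thickness = 2.373 × 4.00 cm = 9.492 cm.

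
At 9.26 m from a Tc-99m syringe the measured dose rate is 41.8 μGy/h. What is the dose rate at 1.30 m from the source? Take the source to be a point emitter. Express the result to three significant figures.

By the inverse-square law, scaling from 9.26 m to 1.30 m:
(9.26/1.30)² = 50.74, so 41.8 × 50.74 = 2121 μGy/h.

2120 μGy/h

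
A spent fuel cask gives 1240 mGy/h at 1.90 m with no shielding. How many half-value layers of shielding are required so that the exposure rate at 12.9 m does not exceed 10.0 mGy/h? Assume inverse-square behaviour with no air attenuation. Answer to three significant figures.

1.43 half-value layers

At 12.9 m, distance alone gives 1240 × (1.90/12.9)² = 1240 × 0.02169 = 26.90 mGy/h.
Further attenuation needed: 26.90/10.0 = 2.690.
n = log₂(2.690) = 1.428 half-value layers.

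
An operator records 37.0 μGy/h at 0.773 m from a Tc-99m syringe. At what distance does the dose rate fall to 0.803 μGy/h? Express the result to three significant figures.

5.25 m

Since intensity falls as 1/r², d₂ = d₁·√(I₁/I₂).
I₁/I₂ = 37.0/0.803 = 46.08, so d₂ = 0.773 × √46.08 = 5.247 m.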